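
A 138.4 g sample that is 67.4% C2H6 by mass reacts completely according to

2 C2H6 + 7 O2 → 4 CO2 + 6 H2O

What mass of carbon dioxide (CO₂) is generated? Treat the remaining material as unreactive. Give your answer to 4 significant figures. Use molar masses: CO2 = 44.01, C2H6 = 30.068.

273.1 g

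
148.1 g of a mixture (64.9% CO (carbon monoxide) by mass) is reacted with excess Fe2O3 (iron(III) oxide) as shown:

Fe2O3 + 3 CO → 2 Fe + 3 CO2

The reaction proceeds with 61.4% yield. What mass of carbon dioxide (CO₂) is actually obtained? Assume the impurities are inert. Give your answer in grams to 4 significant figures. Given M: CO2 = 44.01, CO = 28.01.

92.73 g

Pure CO available = 148.1 g × 0.649 = 96.117 g.
n(CO) = 96.117 g / 28.01 g/mol = 3.4315 mol.
From the equation the CO:CO2 mole ratio is 3:3, so n(CO2) = 3.4315 × 3/3 = 3.4315 mol.
Mass of CO2 = 3.4315 mol × 44.01 g/mol = 151.02 g.
Actual mass collected = 151.02 g × 0.614 = 92.727 g.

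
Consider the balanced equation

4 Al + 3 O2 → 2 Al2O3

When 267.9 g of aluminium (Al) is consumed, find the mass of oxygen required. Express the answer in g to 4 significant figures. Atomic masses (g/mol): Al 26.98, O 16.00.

238.3 g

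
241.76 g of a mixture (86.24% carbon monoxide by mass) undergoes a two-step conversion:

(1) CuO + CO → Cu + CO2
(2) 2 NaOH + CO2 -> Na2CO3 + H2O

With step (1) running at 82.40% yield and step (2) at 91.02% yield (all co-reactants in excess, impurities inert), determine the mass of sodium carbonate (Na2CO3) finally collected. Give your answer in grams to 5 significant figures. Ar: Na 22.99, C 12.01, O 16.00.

Pure CO = 241.76 × 0.8624 = 208.494 g.
M(CO) = 12.01 + 16.00 = 28.01 g/mol.
M(Na2CO3) = 2(22.99) + 12.01 + 3(16.00) = 105.99 g/mol.
n(CO) = 208.494 / 28.01 = 7.44355 mol.
Step 1 (CO:CO2 = 1:1): theoretical n(CO2) = 7.44355 mol; at 82.40% yield, n(CO2) = 6.13348 mol.
Step 2 (CO2:Na2CO3 = 1:1): theoretical n(Na2CO3) = 6.13348 mol, so theoretical mass = 6.13348 × 105.99 = 650.088 g.
At 91.02% yield, actual mass of Na2CO3 = 650.088 × 0.9102 = 591.710 g.

591.71 g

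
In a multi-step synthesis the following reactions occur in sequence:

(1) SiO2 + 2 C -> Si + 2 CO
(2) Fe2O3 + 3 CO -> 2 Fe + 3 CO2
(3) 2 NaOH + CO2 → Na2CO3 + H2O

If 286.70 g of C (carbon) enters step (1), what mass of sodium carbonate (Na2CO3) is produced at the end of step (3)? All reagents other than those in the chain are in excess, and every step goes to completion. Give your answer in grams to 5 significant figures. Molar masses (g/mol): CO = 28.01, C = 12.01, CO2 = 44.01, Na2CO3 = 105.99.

n(C) = 286.70 / 12.01 = 23.8718 mol.
Reaction (1): C→CO ratio 2:2 ⇒ n(CO) = 23.8718 mol.
Reaction (2): CO→CO2 ratio 3:3 ⇒ n(CO2) = 23.8718 mol.
Reaction (3): CO2→Na2CO3 ratio 1:1 ⇒ n(Na2CO3) = 23.8718 mol.
Mass of Na2CO3 = 23.8718 × 105.99 = 2530.17 g.

2530.2 g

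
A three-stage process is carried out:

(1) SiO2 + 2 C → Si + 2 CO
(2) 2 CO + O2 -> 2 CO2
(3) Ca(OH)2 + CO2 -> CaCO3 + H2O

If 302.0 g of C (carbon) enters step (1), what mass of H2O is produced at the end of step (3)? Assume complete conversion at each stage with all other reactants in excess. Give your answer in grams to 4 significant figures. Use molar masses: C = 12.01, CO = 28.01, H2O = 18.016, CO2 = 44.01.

n(C) = 302.0 / 12.01 = 25.146 mol.
Reaction (1): C→CO ratio 2:2 ⇒ n(CO) = 25.146 mol.
Reaction (2): CO→CO2 ratio 2:2 ⇒ n(CO2) = 25.146 mol.
Reaction (3): CO2→H2O ratio 1:1 ⇒ n(H2O) = 25.146 mol.
Mass of H2O = 25.146 × 18.016 = 453.03 g.

453.0 g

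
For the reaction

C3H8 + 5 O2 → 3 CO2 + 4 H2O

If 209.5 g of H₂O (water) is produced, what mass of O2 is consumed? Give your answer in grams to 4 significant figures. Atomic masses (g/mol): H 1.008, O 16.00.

M(H2O) = 2(1.008) + 16.00 = 18.016 g/mol.
M(O2) = 2(16.00) = 32.00 g/mol.
n(H2O) = 209.50 g / 18.016 g/mol = 11.629 mol.
From the equation the H2O:O2 mole ratio is 4:5, so n(O2) = 11.629 × 5/4 = 14.536 mol.
Mass of O2 = 14.536 mol × 32.00 g/mol = 465.14 g.

465.1 g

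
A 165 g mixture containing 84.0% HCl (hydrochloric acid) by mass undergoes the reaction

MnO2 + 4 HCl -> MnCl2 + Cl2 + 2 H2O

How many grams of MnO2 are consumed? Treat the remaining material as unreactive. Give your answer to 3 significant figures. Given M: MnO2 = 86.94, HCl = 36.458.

Mass of pure HCl = 165 g × 0.840 = 138.6 g.
n(HCl) = 138.6 g / 36.458 g/mol = 3.802 mol.
From the equation the HCl:MnO2 mole ratio is 4:1, so n(MnO2) = 3.802 × 1/4 = 0.9504 mol.
Mass of MnO2 = 0.9504 mol × 86.94 g/mol = 82.63 g.

82.6 g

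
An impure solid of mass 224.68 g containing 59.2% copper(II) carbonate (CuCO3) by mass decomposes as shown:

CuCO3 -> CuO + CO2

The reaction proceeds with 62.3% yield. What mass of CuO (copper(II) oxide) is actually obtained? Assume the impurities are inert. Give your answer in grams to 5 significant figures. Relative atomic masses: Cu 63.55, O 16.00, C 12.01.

53.350 g

Pure CuCO3 available = 224.68 g × 0.592 = 133.011 g.
M(CuCO3) = 63.55 + 12.01 + 3(16.00) = 123.56 g/mol.
M(CuO) = 63.55 + 16.00 = 79.55 g/mol.
n(CuCO3) = 133.011 g / 123.56 g/mol = 1.07649 mol.
From the equation the CuCO3:CuO mole ratio is 1:1, so n(CuO) = 1.07649 × 1/1 = 1.07649 mol.
Mass of CuO = 1.07649 mol × 79.55 g/mol = 85.6344 g.
Actual mass collected = 85.6344 g × 0.623 = 53.3502 g.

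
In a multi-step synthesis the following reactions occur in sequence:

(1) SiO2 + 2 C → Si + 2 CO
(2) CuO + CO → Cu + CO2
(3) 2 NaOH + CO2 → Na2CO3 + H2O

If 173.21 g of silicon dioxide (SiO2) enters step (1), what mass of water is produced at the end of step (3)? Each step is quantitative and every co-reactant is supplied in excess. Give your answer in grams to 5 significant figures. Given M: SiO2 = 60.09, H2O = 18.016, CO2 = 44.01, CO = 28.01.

n(SiO2) = 173.21 / 60.09 = 2.88251 mol.
Reaction (1): SiO2→CO ratio 1:2 ⇒ n(CO) = 5.76502 mol.
Reaction (2): CO→CO2 ratio 1:1 ⇒ n(CO2) = 5.76502 mol.
Reaction (3): CO2→H2O ratio 1:1 ⇒ n(H2O) = 5.76502 mol.
Mass of H2O = 5.76502 × 18.016 = 103.863 g.

103.86 g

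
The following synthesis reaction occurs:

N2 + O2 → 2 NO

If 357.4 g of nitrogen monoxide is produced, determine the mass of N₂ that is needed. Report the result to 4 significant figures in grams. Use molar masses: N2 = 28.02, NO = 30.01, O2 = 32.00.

n(NO) = 357.40 g / 30.01 g/mol = 11.909 mol.
From the equation the NO:N2 mole ratio is 2:1, so n(N2) = 11.909 × 1/2 = 5.9547 mol.
Mass of N2 = 5.9547 mol × 28.02 g/mol = 166.85 g.

166.9 g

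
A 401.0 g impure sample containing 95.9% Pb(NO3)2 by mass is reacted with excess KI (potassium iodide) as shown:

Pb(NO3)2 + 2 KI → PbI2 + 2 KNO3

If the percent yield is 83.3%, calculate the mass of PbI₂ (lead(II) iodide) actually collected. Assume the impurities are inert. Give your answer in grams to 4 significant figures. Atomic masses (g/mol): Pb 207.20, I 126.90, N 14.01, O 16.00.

445.9 g

Pure Pb(NO3)2 available = 401.0 g × 0.959 = 384.56 g.
M(Pb(NO3)2) = 207.20 + 2(14.01) + 6(16.00) = 331.22 g/mol.
M(PbI2) = 207.20 + 2(126.90) = 461.00 g/mol.
n(Pb(NO3)2) = 384.56 g / 331.22 g/mol = 1.1610 mol.
From the equation the Pb(NO3)2:PbI2 mole ratio is 1:1, so n(PbI2) = 1.1610 × 1/1 = 1.1610 mol.
Mass of PbI2 = 1.1610 mol × 461.00 g/mol = 535.24 g.
Actual mass collected = 535.24 g × 0.833 = 445.85 g.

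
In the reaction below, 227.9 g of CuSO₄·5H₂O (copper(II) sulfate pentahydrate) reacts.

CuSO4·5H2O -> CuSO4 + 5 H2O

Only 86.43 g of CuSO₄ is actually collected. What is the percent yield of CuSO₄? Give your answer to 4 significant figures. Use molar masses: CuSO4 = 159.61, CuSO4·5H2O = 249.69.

59.33 %

n(CuSO4·5H2O) = 227.90 g / 249.69 g/mol = 0.91273 mol.
From the equation the CuSO4·5H2O:CuSO4 mole ratio is 1:1, so n(CuSO4) = 0.91273 × 1/1 = 0.91273 mol.
Mass of CuSO4 = 0.91273 mol × 159.61 g/mol = 145.68 g.
This is the theoretical yield. Percent yield = 86.43 g / 145.68 g × 100% = 59.328%.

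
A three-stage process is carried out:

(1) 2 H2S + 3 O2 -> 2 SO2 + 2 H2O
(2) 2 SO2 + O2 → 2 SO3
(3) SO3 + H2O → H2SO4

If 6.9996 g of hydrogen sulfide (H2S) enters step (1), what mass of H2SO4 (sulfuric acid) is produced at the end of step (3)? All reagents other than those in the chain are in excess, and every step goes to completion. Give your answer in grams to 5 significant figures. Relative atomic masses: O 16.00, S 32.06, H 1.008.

20.146 g

M(H2S) = 2(1.008) + 32.06 = 34.076 g/mol.
M(H2SO4) = 2(1.008) + 32.06 + 4(16.00) = 98.076 g/mol.
n(H2S) = 6.9996 / 34.076 = 0.205411 mol.
Reaction (1): H2S→SO2 ratio 2:2 ⇒ n(SO2) = 0.205411 mol.
Reaction (2): SO2→SO3 ratio 2:2 ⇒ n(SO3) = 0.205411 mol.
Reaction (3): SO3→H2SO4 ratio 1:1 ⇒ n(H2SO4) = 0.205411 mol.
Mass of H2SO4 = 0.205411 × 98.076 = 20.1459 g.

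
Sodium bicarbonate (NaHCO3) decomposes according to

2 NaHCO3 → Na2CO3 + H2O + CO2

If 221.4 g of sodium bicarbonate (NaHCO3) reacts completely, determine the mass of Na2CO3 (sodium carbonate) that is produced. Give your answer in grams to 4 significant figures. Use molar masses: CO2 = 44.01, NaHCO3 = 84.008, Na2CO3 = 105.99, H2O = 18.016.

139.7 g

n(NaHCO3) = 221.40 g / 84.008 g/mol = 2.6355 mol.
From the equation the NaHCO3:Na2CO3 mole ratio is 2:1, so n(Na2CO3) = 2.6355 × 1/2 = 1.3177 mol.
Mass of Na2CO3 = 1.3177 mol × 105.99 g/mol = 139.67 g.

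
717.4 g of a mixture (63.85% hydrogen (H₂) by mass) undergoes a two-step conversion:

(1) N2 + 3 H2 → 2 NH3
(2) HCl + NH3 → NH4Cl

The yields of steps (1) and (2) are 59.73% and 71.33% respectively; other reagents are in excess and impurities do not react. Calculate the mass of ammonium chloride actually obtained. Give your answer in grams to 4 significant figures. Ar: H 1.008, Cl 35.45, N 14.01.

3452 g

Pure H2 = 717.4 × 0.6385 = 458.06 g.
M(H2) = 2(1.008) = 2.016 g/mol.
M(NH4Cl) = 14.01 + 4(1.008) + 35.45 = 53.492 g/mol.
n(H2) = 458.06 / 2.016 = 227.21 mol.
Step 1 (H2:NH3 = 3:2): theoretical n(NH3) = 151.47 mol; at 59.73% yield, n(NH3) = 90.476 mol.
Step 2 (NH3:NH4Cl = 1:1): theoretical n(NH4Cl) = 90.476 mol, so theoretical mass = 90.476 × 53.492 = 4839.7 g.
At 71.33% yield, actual mass of NH4Cl = 4839.7 × 0.7133 = 3452.2 g.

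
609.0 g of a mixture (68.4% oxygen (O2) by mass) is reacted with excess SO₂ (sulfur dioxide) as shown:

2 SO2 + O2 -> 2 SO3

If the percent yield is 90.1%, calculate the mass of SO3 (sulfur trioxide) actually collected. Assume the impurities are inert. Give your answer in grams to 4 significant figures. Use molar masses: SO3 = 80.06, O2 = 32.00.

1878 g

Pure O2 available = 609.0 g × 0.684 = 416.56 g.
n(O2) = 416.56 g / 32.00 g/mol = 13.017 mol.
From the equation the O2:SO3 mole ratio is 1:2, so n(SO3) = 13.017 × 2/1 = 26.035 mol.
Mass of SO3 = 26.035 mol × 80.06 g/mol = 2084.3 g.
Actual mass collected = 2084.3 g × 0.901 = 1878.0 g.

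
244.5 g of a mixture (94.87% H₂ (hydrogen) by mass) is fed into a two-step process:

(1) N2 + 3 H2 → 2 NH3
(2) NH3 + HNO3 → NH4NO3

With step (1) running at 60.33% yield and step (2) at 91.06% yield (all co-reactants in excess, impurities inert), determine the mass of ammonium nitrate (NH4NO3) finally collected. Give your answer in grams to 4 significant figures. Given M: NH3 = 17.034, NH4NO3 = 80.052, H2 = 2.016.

3373 g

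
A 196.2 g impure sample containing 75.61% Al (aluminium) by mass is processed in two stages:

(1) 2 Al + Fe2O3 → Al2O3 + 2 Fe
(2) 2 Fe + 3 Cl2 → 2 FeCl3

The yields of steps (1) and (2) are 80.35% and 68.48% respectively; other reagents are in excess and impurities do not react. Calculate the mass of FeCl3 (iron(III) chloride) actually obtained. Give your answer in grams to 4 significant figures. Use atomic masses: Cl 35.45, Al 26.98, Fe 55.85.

Pure Al = 196.2 × 0.7561 = 148.35 g.
M(Al) = 26.98 g/mol.
M(FeCl3) = 55.85 + 3(35.45) = 162.20 g/mol.
n(Al) = 148.35 / 26.98 = 5.4984 mol.
Step 1 (Al:Fe = 2:2): theoretical n(Fe) = 5.4984 mol; at 80.35% yield, n(Fe) = 4.4180 mol.
Step 2 (Fe:FeCl3 = 2:2): theoretical n(FeCl3) = 4.4180 mol, so theoretical mass = 4.4180 × 162.20 = 716.59 g.
At 68.48% yield, actual mass of FeCl3 = 716.59 × 0.6848 = 490.72 g.

490.7 g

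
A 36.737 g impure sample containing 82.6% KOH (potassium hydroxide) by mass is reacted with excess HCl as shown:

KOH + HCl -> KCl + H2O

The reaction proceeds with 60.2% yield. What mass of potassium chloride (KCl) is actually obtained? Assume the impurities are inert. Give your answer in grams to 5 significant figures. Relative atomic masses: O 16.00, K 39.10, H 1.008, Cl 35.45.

24.272 g

Pure KOH available = 36.737 g × 0.826 = 30.3448 g.
M(KOH) = 39.10 + 16.00 + 1.008 = 56.108 g/mol.
M(KCl) = 39.10 + 35.45 = 74.55 g/mol.
n(KOH) = 30.3448 g / 56.108 g/mol = 0.540828 mol.
From the equation the KOH:KCl mole ratio is 1:1, so n(KCl) = 0.540828 × 1/1 = 0.540828 mol.
Mass of KCl = 0.540828 mol × 74.55 g/mol = 40.3187 g.
Actual mass collected = 40.3187 g × 0.602 = 24.2719 g.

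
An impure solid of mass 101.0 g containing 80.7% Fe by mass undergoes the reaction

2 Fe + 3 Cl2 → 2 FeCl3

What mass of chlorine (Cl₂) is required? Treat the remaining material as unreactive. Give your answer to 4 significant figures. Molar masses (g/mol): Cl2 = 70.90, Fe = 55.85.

155.2 g

Mass of pure Fe = 101.0 g × 0.807 = 81.507 g.
n(Fe) = 81.507 g / 55.85 g/mol = 1.4594 mol.
From the equation the Fe:Cl2 mole ratio is 2:3, so n(Cl2) = 1.4594 × 3/2 = 2.1891 mol.
Mass of Cl2 = 2.1891 mol × 70.90 g/mol = 155.21 g.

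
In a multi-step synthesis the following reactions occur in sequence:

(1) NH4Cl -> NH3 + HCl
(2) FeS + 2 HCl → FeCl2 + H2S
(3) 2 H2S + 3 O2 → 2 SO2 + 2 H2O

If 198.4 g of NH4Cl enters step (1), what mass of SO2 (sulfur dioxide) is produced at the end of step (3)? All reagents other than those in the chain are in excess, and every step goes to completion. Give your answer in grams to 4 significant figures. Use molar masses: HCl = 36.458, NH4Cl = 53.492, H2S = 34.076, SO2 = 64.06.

n(NH4Cl) = 198.4 / 53.492 = 3.7090 mol.
Reaction (1): NH4Cl→HCl ratio 1:1 ⇒ n(HCl) = 3.7090 mol.
Reaction (2): HCl→H2S ratio 2:1 ⇒ n(H2S) = 1.8545 mol.
Reaction (3): H2S→SO2 ratio 2:2 ⇒ n(SO2) = 1.8545 mol.
Mass of SO2 = 1.8545 × 64.06 = 118.80 g.

118.8 g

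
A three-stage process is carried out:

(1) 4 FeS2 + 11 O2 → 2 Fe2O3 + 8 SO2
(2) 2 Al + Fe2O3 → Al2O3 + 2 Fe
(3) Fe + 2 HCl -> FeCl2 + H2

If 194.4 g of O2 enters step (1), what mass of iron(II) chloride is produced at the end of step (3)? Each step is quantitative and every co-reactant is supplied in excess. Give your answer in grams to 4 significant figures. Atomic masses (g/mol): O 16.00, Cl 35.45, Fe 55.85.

M(O2) = 2(16.00) = 32.00 g/mol.
M(FeCl2) = 55.85 + 2(35.45) = 126.75 g/mol.
n(O2) = 194.4 / 32.00 = 6.0750 mol.
Reaction (1): O2→Fe2O3 ratio 11:2 ⇒ n(Fe2O3) = 1.1045 mol.
Reaction (2): Fe2O3→Fe ratio 1:2 ⇒ n(Fe) = 2.2091 mol.
Reaction (3): Fe→FeCl2 ratio 1:1 ⇒ n(FeCl2) = 2.2091 mol.
Mass of FeCl2 = 2.2091 × 126.75 = 280.00 g.

280.0 g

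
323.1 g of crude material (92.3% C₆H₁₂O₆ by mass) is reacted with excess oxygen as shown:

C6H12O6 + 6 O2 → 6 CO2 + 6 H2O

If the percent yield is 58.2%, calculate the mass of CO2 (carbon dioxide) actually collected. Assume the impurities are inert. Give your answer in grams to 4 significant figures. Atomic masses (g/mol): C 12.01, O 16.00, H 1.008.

254.4 g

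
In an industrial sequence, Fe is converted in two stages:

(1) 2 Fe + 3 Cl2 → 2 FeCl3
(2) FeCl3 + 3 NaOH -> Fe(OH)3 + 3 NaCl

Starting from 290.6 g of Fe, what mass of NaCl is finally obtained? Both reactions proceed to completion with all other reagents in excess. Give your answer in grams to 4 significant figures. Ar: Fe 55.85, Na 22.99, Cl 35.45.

M(Fe) = 55.85 g/mol.
M(NaCl) = 22.99 + 35.45 = 58.44 g/mol.
n(Fe) = 290.60 / 55.85 = 5.2032 mol.
Step 1 gives a 2:2 ratio of Fe to FeCl3, so n(FeCl3) = 5.2032 mol.
In step 2 the FeCl3:NaCl ratio is 1:3, so n(NaCl) = 15.610 mol.
Mass of NaCl = 15.610 × 58.44 = 912.23 g.

912.2 g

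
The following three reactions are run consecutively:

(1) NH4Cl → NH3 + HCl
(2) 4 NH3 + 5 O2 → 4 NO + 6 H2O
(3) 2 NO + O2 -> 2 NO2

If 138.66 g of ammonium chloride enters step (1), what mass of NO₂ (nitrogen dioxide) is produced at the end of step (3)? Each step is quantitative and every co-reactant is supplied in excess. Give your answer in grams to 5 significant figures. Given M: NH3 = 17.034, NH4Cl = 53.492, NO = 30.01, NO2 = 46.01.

n(NH4Cl) = 138.66 / 53.492 = 2.59216 mol.
Reaction (1): NH4Cl→NH3 ratio 1:1 ⇒ n(NH3) = 2.59216 mol.
Reaction (2): NH3→NO ratio 4:4 ⇒ n(NO) = 2.59216 mol.
Reaction (3): NO→NO2 ratio 2:2 ⇒ n(NO2) = 2.59216 mol.
Mass of NO2 = 2.59216 × 46.01 = 119.265 g.

119.27 g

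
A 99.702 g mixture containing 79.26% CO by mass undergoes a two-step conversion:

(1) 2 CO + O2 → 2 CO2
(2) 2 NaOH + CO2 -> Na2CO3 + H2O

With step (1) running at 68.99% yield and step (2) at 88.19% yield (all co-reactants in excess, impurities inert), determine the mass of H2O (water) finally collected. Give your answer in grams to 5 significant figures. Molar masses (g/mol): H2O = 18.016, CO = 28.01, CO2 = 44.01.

Pure CO = 99.702 × 0.7926 = 79.0238 g.
n(CO) = 79.0238 / 28.01 = 2.82127 mol.
Step 1 (CO:CO2 = 2:2): theoretical n(CO2) = 2.82127 mol; at 68.99% yield, n(CO2) = 1.94639 mol.
Step 2 (CO2:H2O = 1:1): theoretical n(H2O) = 1.94639 mol, so theoretical mass = 1.94639 × 18.016 = 35.0663 g.
At 88.19% yield, actual mass of H2O = 35.0663 × 0.8819 = 30.9249 g.

30.925 g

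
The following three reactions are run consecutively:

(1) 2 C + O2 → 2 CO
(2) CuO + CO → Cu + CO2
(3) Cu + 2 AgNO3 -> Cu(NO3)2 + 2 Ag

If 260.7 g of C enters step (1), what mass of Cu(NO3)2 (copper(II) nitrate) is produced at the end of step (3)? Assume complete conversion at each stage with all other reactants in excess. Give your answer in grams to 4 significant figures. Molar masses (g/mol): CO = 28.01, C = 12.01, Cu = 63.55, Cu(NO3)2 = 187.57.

4072 g

n(C) = 260.7 / 12.01 = 21.707 mol.
Reaction (1): C→CO ratio 2:2 ⇒ n(CO) = 21.707 mol.
Reaction (2): CO→Cu ratio 1:1 ⇒ n(Cu) = 21.707 mol.
Reaction (3): Cu→Cu(NO3)2 ratio 1:1 ⇒ n(Cu(NO3)2) = 21.707 mol.
Mass of Cu(NO3)2 = 21.707 × 187.57 = 4071.6 g.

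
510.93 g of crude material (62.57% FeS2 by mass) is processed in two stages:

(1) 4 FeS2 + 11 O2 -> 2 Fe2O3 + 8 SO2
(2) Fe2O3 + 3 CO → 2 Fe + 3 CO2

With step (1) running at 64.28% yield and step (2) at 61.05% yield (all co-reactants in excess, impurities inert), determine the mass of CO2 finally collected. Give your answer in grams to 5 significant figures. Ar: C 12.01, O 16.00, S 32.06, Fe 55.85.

69.033 g

Pure FeS2 = 510.93 × 0.6257 = 319.689 g.
M(FeS2) = 55.85 + 2(32.06) = 119.97 g/mol.
M(CO2) = 12.01 + 2(16.00) = 44.01 g/mol.
n(FeS2) = 319.689 / 119.97 = 2.66474 mol.
Step 1 (FeS2:Fe2O3 = 4:2): theoretical n(Fe2O3) = 1.33237 mol; at 64.28% yield, n(Fe2O3) = 0.856448 mol.
Step 2 (Fe2O3:CO2 = 1:3): theoretical n(CO2) = 2.56934 mol, so theoretical mass = 2.56934 × 44.01 = 113.077 g.
At 61.05% yield, actual mass of CO2 = 113.077 × 0.6105 = 69.0334 g.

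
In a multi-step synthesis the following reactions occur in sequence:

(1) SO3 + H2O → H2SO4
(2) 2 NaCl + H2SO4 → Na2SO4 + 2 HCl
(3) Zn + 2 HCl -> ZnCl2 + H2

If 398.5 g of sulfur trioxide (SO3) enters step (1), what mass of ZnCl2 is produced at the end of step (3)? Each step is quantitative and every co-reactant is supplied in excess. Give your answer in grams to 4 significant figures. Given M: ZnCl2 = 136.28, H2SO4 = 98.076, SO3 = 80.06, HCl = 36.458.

678.3 g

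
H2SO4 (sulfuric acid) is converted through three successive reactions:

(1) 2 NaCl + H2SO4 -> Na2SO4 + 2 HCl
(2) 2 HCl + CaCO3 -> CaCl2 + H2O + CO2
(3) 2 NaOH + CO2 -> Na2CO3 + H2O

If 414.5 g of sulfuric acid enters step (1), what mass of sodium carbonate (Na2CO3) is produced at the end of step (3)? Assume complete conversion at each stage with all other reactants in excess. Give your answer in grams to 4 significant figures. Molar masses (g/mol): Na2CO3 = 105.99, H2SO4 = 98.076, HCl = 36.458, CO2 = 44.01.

n(H2SO4) = 414.5 / 98.076 = 4.2263 mol.
Reaction (1): H2SO4→HCl ratio 1:2 ⇒ n(HCl) = 8.4526 mol.
Reaction (2): HCl→CO2 ratio 2:1 ⇒ n(CO2) = 4.2263 mol.
Reaction (3): CO2→Na2CO3 ratio 1:1 ⇒ n(Na2CO3) = 4.2263 mol.
Mass of Na2CO3 = 4.2263 × 105.99 = 447.95 g.

447.9 g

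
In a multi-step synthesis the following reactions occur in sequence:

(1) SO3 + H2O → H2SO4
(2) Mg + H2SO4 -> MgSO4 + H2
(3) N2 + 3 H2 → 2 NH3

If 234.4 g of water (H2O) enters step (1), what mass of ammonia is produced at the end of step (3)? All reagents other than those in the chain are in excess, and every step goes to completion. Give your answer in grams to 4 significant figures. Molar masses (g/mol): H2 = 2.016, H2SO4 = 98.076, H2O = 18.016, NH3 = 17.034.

n(H2O) = 234.4 / 18.016 = 13.011 mol.
Reaction (1): H2O→H2SO4 ratio 1:1 ⇒ n(H2SO4) = 13.011 mol.
Reaction (2): H2SO4→H2 ratio 1:1 ⇒ n(H2) = 13.011 mol.
Reaction (3): H2→NH3 ratio 3:2 ⇒ n(NH3) = 8.6738 mol.
Mass of NH3 = 8.6738 × 17.034 = 147.75 g.

147.7 g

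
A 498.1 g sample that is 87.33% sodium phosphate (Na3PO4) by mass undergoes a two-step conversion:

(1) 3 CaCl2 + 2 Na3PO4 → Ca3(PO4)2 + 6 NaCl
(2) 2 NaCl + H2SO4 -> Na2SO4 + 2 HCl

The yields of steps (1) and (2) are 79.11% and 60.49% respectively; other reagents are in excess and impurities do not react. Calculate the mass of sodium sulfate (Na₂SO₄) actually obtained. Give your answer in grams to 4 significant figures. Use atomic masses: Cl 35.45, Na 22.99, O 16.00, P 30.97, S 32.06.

Pure Na3PO4 = 498.1 × 0.8733 = 434.99 g.
M(Na3PO4) = 3(22.99) + 30.97 + 4(16.00) = 163.94 g/mol.
M(Na2SO4) = 2(22.99) + 32.06 + 4(16.00) = 142.04 g/mol.
n(Na3PO4) = 434.99 / 163.94 = 2.6534 mol.
Step 1 (Na3PO4:NaCl = 2:6): theoretical n(NaCl) = 7.9601 mol; at 79.11% yield, n(NaCl) = 6.2972 mol.
Step 2 (NaCl:Na2SO4 = 2:1): theoretical n(Na2SO4) = 3.1486 mol, so theoretical mass = 3.1486 × 142.04 = 447.23 g.
At 60.49% yield, actual mass of Na2SO4 = 447.23 × 0.6049 = 270.53 g.

270.5 g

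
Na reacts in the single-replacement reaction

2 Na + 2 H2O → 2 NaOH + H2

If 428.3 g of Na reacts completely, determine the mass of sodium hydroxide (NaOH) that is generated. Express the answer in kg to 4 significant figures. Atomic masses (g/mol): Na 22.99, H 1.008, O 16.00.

0.7452 kg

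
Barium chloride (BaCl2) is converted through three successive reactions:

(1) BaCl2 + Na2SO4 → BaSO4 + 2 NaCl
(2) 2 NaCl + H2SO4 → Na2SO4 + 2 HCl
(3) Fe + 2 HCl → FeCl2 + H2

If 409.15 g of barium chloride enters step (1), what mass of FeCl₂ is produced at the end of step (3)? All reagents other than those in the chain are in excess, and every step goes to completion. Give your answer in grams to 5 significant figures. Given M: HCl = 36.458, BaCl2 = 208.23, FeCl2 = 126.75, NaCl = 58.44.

249.05 g

n(BaCl2) = 409.15 / 208.23 = 1.96489 mol.
Reaction (1): BaCl2→NaCl ratio 1:2 ⇒ n(NaCl) = 3.92979 mol.
Reaction (2): NaCl→HCl ratio 2:2 ⇒ n(HCl) = 3.92979 mol.
Reaction (3): HCl→FeCl2 ratio 2:1 ⇒ n(FeCl2) = 1.96489 mol.
Mass of FeCl2 = 1.96489 × 126.75 = 249.050 g.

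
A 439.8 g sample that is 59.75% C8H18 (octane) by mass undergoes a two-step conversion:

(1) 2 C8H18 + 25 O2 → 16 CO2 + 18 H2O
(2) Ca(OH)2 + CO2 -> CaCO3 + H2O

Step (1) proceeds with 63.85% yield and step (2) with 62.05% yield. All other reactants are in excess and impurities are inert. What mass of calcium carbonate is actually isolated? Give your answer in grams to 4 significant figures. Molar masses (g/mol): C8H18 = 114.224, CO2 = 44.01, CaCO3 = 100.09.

729.8 g

Pure C8H18 = 439.8 × 0.5975 = 262.78 g.
n(C8H18) = 262.78 / 114.224 = 2.3006 mol.
Step 1 (C8H18:CO2 = 2:16): theoretical n(CO2) = 18.405 mol; at 63.85% yield, n(CO2) = 11.751 mol.
Step 2 (CO2:CaCO3 = 1:1): theoretical n(CaCO3) = 11.751 mol, so theoretical mass = 11.751 × 100.09 = 1176.2 g.
At 62.05% yield, actual mass of CaCO3 = 1176.2 × 0.6205 = 729.83 g.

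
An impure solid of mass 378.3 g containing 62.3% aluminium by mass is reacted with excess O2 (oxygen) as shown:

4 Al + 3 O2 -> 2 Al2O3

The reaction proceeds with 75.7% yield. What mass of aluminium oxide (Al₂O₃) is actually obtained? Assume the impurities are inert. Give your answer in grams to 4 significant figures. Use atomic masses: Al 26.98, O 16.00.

337.1 g

Pure Al available = 378.3 g × 0.623 = 235.68 g.
M(Al) = 26.98 g/mol.
M(Al2O3) = 2(26.98) + 3(16.00) = 101.96 g/mol.
n(Al) = 235.68 g / 26.98 g/mol = 8.7354 mol.
From the equation the Al:Al2O3 mole ratio is 4:2, so n(Al2O3) = 8.7354 × 2/4 = 4.3677 mol.
Mass of Al2O3 = 4.3677 mol × 101.96 g/mol = 445.33 g.
Actual mass collected = 445.33 g × 0.757 = 337.12 g.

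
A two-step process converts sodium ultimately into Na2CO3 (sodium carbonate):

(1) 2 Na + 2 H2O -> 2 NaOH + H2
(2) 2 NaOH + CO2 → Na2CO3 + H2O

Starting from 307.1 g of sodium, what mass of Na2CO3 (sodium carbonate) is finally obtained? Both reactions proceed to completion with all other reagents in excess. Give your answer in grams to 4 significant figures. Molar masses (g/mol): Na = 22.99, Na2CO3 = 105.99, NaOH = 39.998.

n(Na) = 307.10 / 22.99 = 13.358 mol.
Step 1 gives a 2:2 ratio of Na to NaOH, so n(NaOH) = 13.358 mol.
In step 2 the NaOH:Na2CO3 ratio is 2:1, so n(Na2CO3) = 6.6790 mol.
Mass of Na2CO3 = 6.6790 × 105.99 = 707.91 g.

707.9 g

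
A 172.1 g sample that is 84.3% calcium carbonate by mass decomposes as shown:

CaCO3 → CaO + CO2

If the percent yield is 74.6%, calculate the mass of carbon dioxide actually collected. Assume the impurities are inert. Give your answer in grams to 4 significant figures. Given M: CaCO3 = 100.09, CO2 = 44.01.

Pure CaCO3 available = 172.1 g × 0.843 = 145.08 g.
n(CaCO3) = 145.08 g / 100.09 g/mol = 1.4495 mol.
From the equation the CaCO3:CO2 mole ratio is 1:1, so n(CO2) = 1.4495 × 1/1 = 1.4495 mol.
Mass of CO2 = 1.4495 mol × 44.01 g/mol = 63.792 g.
Actual mass collected = 63.792 g × 0.746 = 47.589 g.

47.59 g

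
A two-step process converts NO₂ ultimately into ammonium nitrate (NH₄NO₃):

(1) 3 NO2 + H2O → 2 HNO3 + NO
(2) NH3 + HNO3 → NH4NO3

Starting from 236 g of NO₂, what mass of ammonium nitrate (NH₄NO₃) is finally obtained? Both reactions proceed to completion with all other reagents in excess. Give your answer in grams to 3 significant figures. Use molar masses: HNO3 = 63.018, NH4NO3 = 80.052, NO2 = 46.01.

n(NO2) = 236.0 / 46.01 = 5.129 mol.
Step 1 gives a 3:2 ratio of NO2 to HNO3, so n(HNO3) = 3.420 mol.
In step 2 the HNO3:NH4NO3 ratio is 1:1, so n(NH4NO3) = 3.420 mol.
Mass of NH4NO3 = 3.420 × 80.052 = 273.7 g.

274 g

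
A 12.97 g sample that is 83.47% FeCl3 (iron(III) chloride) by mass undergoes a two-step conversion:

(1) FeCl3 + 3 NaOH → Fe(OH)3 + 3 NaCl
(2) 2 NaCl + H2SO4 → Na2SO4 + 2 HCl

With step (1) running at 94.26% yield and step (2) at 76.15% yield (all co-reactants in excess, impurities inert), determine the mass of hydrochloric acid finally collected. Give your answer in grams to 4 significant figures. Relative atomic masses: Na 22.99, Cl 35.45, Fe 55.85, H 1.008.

Pure FeCl3 = 12.97 × 0.8347 = 10.826 g.
M(FeCl3) = 55.85 + 3(35.45) = 162.20 g/mol.
M(HCl) = 1.008 + 35.45 = 36.458 g/mol.
n(FeCl3) = 10.826 / 162.20 = 0.066745 mol.
Step 1 (FeCl3:NaCl = 1:3): theoretical n(NaCl) = 0.20024 mol; at 94.26% yield, n(NaCl) = 0.18874 mol.
Step 2 (NaCl:HCl = 2:2): theoretical n(HCl) = 0.18874 mol, so theoretical mass = 0.18874 × 36.458 = 6.8812 g.
At 76.15% yield, actual mass of HCl = 6.8812 × 0.7615 = 5.2400 g.

5.240 g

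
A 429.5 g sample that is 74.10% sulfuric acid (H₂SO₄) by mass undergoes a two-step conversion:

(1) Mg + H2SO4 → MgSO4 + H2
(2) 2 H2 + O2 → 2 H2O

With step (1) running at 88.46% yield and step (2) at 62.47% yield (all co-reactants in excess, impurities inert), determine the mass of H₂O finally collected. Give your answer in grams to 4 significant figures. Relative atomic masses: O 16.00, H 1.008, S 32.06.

32.31 g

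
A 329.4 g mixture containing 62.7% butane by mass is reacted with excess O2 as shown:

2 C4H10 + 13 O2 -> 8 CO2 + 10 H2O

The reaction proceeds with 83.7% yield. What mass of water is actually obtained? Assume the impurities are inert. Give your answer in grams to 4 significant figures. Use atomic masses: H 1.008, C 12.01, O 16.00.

267.9 g

Pure C4H10 available = 329.4 g × 0.627 = 206.53 g.
M(C4H10) = 4(12.01) + 10(1.008) = 58.12 g/mol.
M(H2O) = 2(1.008) + 16.00 = 18.016 g/mol.
n(C4H10) = 206.53 g / 58.12 g/mol = 3.5536 mol.
From the equation the C4H10:H2O mole ratio is 2:10, so n(H2O) = 3.5536 × 10/2 = 17.768 mol.
Mass of H2O = 17.768 mol × 18.016 g/mol = 320.11 g.
Actual mass collected = 320.11 g × 0.837 = 267.93 g.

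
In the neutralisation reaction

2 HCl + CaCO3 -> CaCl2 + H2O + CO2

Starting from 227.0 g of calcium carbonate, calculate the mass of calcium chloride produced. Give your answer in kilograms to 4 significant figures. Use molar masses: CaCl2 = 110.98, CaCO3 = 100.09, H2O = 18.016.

0.2517 kg

n(CaCO3) = 227.00 g / 100.09 g/mol = 2.2680 mol.
From the equation the CaCO3:CaCl2 mole ratio is 1:1, so n(CaCl2) = 2.2680 × 1/1 = 2.2680 mol.
Mass of CaCl2 = 2.2680 mol × 110.98 g/mol = 251.70 g.
Converting to kg: 251.70 g = 0.2517 kg.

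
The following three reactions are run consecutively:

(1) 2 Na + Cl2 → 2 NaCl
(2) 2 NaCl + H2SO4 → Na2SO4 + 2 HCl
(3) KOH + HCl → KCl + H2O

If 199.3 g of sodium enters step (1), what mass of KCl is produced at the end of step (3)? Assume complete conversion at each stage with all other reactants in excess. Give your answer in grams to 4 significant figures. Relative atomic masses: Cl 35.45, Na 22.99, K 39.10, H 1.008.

646.3 g

M(Na) = 22.99 g/mol.
M(KCl) = 39.10 + 35.45 = 74.55 g/mol.
n(Na) = 199.3 / 22.99 = 8.6690 mol.
Reaction (1): Na→NaCl ratio 2:2 ⇒ n(NaCl) = 8.6690 mol.
Reaction (2): NaCl→HCl ratio 2:2 ⇒ n(HCl) = 8.6690 mol.
Reaction (3): HCl→KCl ratio 1:1 ⇒ n(KCl) = 8.6690 mol.
Mass of KCl = 8.6690 × 74.55 = 646.27 g.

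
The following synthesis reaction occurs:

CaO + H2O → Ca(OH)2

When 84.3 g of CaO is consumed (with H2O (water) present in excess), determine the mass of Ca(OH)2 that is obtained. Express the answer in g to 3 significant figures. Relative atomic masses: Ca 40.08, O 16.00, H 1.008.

M(CaO) = 40.08 + 16.00 = 56.08 g/mol.
M(Ca(OH)2) = 40.08 + 2(16.00) + 2(1.008) = 74.096 g/mol.
n(CaO) = 84.30 g / 56.08 g/mol = 1.503 mol.
From the equation the CaO:Ca(OH)2 mole ratio is 1:1, so n(Ca(OH)2) = 1.503 × 1/1 = 1.503 mol.
Mass of Ca(OH)2 = 1.503 mol × 74.096 g/mol = 111.4 g.

111 g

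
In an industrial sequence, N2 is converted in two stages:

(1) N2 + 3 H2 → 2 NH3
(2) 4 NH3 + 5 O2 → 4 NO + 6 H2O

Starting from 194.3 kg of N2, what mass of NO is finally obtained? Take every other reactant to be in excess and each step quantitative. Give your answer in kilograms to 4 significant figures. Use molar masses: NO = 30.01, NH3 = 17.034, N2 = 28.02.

416.2 kg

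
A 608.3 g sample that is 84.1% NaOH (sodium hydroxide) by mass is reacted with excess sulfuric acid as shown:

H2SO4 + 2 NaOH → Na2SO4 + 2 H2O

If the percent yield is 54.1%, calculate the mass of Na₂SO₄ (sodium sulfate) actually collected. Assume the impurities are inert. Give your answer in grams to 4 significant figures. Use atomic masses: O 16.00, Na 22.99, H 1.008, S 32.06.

491.4 g

Pure NaOH available = 608.3 g × 0.841 = 511.58 g.
M(NaOH) = 22.99 + 16.00 + 1.008 = 39.998 g/mol.
M(Na2SO4) = 2(22.99) + 32.06 + 4(16.00) = 142.04 g/mol.
n(NaOH) = 511.58 g / 39.998 g/mol = 12.790 mol.
From the equation the NaOH:Na2SO4 mole ratio is 2:1, so n(Na2SO4) = 12.790 × 1/2 = 6.3951 mol.
Mass of Na2SO4 = 6.3951 mol × 142.04 g/mol = 908.36 g.
Actual mass collected = 908.36 g × 0.541 = 491.42 g.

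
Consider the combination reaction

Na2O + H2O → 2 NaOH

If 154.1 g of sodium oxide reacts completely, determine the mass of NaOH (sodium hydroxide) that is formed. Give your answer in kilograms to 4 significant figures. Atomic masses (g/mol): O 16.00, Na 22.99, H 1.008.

0.1989 kg

M(Na2O) = 2(22.99) + 16.00 = 61.98 g/mol.
M(NaOH) = 22.99 + 16.00 + 1.008 = 39.998 g/mol.
n(Na2O) = 154.10 g / 61.98 g/mol = 2.4863 mol.
From the equation the Na2O:NaOH mole ratio is 1:2, so n(NaOH) = 2.4863 × 2/1 = 4.9726 mol.
Mass of NaOH = 4.9726 mol × 39.998 g/mol = 198.89 g.
Converting to kg: 198.89 g = 0.1989 kg.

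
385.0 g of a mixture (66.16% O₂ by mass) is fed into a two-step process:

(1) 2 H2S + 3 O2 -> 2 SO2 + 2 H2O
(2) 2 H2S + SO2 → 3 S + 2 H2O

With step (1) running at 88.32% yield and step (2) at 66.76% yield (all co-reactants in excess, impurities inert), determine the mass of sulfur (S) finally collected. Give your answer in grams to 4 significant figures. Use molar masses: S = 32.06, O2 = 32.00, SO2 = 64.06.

300.9 g

Pure O2 = 385.0 × 0.6616 = 254.72 g.
n(O2) = 254.72 / 32.00 = 7.9599 mol.
Step 1 (O2:SO2 = 3:2): theoretical n(SO2) = 5.3066 mol; at 88.32% yield, n(SO2) = 4.6868 mol.
Step 2 (SO2:S = 1:3): theoretical n(S) = 14.060 mol, so theoretical mass = 14.060 × 32.06 = 450.77 g.
At 66.76% yield, actual mass of S = 450.77 × 0.6676 = 300.94 g.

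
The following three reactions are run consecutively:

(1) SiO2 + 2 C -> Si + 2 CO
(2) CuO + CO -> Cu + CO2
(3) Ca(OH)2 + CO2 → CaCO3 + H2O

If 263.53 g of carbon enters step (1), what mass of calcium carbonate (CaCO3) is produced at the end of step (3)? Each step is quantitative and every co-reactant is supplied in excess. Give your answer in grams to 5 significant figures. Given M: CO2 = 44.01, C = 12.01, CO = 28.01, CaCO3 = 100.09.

n(C) = 263.53 / 12.01 = 21.9425 mol.
Reaction (1): C→CO ratio 2:2 ⇒ n(CO) = 21.9425 mol.
Reaction (2): CO→CO2 ratio 1:1 ⇒ n(CO2) = 21.9425 mol.
Reaction (3): CO2→CaCO3 ratio 1:1 ⇒ n(CaCO3) = 21.9425 mol.
Mass of CaCO3 = 21.9425 × 100.09 = 2196.23 g.

2196.2 g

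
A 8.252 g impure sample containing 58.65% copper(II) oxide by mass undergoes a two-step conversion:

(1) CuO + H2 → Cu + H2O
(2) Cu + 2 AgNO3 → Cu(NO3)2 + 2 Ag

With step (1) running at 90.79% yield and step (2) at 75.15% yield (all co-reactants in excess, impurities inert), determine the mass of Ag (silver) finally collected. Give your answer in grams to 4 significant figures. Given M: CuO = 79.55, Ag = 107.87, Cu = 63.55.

8.955 g

Pure CuO = 8.252 × 0.5865 = 4.8398 g.
n(CuO) = 4.8398 / 79.55 = 0.060840 mol.
Step 1 (CuO:Cu = 1:1): theoretical n(Cu) = 0.060840 mol; at 90.79% yield, n(Cu) = 0.055236 mol.
Step 2 (Cu:Ag = 1:2): theoretical n(Ag) = 0.11047 mol, so theoretical mass = 0.11047 × 107.87 = 11.917 g.
At 75.15% yield, actual mass of Ag = 11.917 × 0.7515 = 8.9554 g.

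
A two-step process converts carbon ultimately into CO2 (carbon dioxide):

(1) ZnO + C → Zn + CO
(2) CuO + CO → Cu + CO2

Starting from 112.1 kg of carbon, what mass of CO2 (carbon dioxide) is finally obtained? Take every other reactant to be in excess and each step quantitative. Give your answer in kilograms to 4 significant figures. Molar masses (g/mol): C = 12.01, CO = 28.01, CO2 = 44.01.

112.1 kg = 112100 g.
n(C) = 112100 / 12.01 = 9333.9 mol.
Step 1 gives a 1:1 ratio of C to CO, so n(CO) = 9333.9 mol.
In step 2 the CO:CO2 ratio is 1:1, so n(CO2) = 9333.9 mol.
Mass of CO2 = 9333.9 × 44.01 = 410780 g = 410.8 kg.

410.8 kg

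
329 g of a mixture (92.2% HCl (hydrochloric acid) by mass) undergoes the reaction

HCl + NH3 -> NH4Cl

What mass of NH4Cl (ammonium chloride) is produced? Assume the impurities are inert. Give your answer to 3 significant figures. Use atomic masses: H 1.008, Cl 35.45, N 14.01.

445 g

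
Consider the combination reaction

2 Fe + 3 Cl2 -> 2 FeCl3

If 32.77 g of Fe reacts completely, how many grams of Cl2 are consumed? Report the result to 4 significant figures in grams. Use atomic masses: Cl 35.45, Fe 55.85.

62.40 g

M(Fe) = 55.85 g/mol.
M(Cl2) = 2(35.45) = 70.90 g/mol.
n(Fe) = 32.770 g / 55.85 g/mol = 0.58675 mol.
From the equation the Fe:Cl2 mole ratio is 2:3, so n(Cl2) = 0.58675 × 3/2 = 0.88013 mol.
Mass of Cl2 = 0.88013 mol × 70.90 g/mol = 62.401 g.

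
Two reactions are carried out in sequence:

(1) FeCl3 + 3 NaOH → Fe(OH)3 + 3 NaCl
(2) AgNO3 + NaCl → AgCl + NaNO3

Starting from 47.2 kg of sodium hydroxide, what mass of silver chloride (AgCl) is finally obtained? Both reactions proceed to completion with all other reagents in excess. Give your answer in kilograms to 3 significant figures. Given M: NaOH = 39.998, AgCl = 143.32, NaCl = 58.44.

47.2 kg = 47200 g.
n(NaOH) = 47200 / 39.998 = 1180 mol.
Step 1 gives a 3:3 ratio of NaOH to NaCl, so n(NaCl) = 1180 mol.
In step 2 the NaCl:AgCl ratio is 1:1, so n(AgCl) = 1180 mol.
Mass of AgCl = 1180 × 143.32 = 169100 g = 169 kg.

169 kg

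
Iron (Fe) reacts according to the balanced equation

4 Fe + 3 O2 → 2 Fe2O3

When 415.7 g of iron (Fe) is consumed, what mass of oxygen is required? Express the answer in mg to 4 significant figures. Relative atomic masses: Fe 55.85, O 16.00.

178600 mg

M(Fe) = 55.85 g/mol.
M(O2) = 2(16.00) = 32.00 g/mol.
n(Fe) = 415.70 g / 55.85 g/mol = 7.4432 mol.
From the equation the Fe:O2 mole ratio is 4:3, so n(O2) = 7.4432 × 3/4 = 5.5824 mol.
Mass of O2 = 5.5824 mol × 32.00 g/mol = 178.64 g.
Converting to mg: 178.64 g = 178600 mg.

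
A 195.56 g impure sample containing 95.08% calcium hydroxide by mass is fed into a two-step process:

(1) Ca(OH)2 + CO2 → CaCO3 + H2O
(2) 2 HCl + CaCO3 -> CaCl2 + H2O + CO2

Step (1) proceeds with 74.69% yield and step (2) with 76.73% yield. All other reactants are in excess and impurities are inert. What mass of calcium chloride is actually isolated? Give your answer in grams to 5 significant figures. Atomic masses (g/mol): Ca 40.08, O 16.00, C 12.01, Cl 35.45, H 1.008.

159.61 g

Pure Ca(OH)2 = 195.56 × 0.9508 = 185.938 g.
M(Ca(OH)2) = 40.08 + 2(16.00) + 2(1.008) = 74.096 g/mol.
M(CaCl2) = 40.08 + 2(35.45) = 110.98 g/mol.
n(Ca(OH)2) = 185.938 / 74.096 = 2.50943 mol.
Step 1 (Ca(OH)2:CaCO3 = 1:1): theoretical n(CaCO3) = 2.50943 mol; at 74.69% yield, n(CaCO3) = 1.87429 mol.
Step 2 (CaCO3:CaCl2 = 1:1): theoretical n(CaCl2) = 1.87429 mol, so theoretical mass = 1.87429 × 110.98 = 208.009 g.
At 76.73% yield, actual mass of CaCl2 = 208.009 × 0.7673 = 159.605 g.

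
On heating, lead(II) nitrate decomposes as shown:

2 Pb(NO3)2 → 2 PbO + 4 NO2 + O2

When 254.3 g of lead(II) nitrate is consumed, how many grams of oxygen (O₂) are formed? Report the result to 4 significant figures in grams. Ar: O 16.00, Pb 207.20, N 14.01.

M(Pb(NO3)2) = 207.20 + 2(14.01) + 6(16.00) = 331.22 g/mol.
M(O2) = 2(16.00) = 32.00 g/mol.
n(Pb(NO3)2) = 254.30 g / 331.22 g/mol = 0.76777 mol.
From the equation the Pb(NO3)2:O2 mole ratio is 2:1, so n(O2) = 0.76777 × 1/2 = 0.38388 mol.
Mass of O2 = 0.38388 mol × 32.00 g/mol = 12.284 g.

12.28 g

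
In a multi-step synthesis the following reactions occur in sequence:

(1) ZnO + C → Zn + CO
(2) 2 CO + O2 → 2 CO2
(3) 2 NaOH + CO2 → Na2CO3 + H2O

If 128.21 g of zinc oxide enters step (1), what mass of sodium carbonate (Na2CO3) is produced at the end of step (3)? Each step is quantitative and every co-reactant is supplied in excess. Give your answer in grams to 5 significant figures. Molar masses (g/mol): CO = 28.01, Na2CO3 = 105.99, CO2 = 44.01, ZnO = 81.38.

n(ZnO) = 128.21 / 81.38 = 1.57545 mol.
Reaction (1): ZnO→CO ratio 1:1 ⇒ n(CO) = 1.57545 mol.
Reaction (2): CO→CO2 ratio 2:2 ⇒ n(CO2) = 1.57545 mol.
Reaction (3): CO2→Na2CO3 ratio 1:1 ⇒ n(Na2CO3) = 1.57545 mol.
Mass of Na2CO3 = 1.57545 × 105.99 = 166.982 g.

166.98 g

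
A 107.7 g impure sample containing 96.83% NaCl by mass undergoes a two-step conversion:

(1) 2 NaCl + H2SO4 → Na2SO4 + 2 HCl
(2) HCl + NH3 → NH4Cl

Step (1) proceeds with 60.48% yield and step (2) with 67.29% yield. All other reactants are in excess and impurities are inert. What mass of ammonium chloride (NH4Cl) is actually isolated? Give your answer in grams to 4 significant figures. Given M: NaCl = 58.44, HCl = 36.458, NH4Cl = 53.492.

38.85 g

Pure NaCl = 107.7 × 0.9683 = 104.29 g.
n(NaCl) = 104.29 / 58.44 = 1.7845 mol.
Step 1 (NaCl:HCl = 2:2): theoretical n(HCl) = 1.7845 mol; at 60.48% yield, n(HCl) = 1.0793 mol.
Step 2 (HCl:NH4Cl = 1:1): theoretical n(NH4Cl) = 1.0793 mol, so theoretical mass = 1.0793 × 53.492 = 57.732 g.
At 67.29% yield, actual mass of NH4Cl = 57.732 × 0.6729 = 38.848 g.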